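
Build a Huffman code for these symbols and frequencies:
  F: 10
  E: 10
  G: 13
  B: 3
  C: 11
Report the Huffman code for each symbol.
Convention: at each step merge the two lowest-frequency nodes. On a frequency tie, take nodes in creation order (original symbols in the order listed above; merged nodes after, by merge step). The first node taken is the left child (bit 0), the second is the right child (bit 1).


Huffman tree construction:
Step 1: Merge B(3) + F(10) = 13
Step 2: Merge E(10) + C(11) = 21
Step 3: Merge G(13) + (B+F)(13) = 26
Step 4: Merge (E+C)(21) + (G+(B+F))(26) = 47
Read each symbol's code off the tree from the root (left child = 0, right child = 1).

Codes:
  F: 111 (length 3)
  E: 00 (length 2)
  G: 10 (length 2)
  B: 110 (length 3)
  C: 01 (length 2)
Average code length: 107/47 = 2.2766 bits/symbol


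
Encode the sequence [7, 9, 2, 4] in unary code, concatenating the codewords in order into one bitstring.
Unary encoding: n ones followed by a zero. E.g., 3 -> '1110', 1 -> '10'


Encode each number as n ones followed by a terminating 0:
  7 -> 11111110 (8 bits)
  9 -> 1111111110 (10 bits)
  2 -> 110 (3 bits)
  4 -> 11110 (5 bits)
Total length = 8 + 10 + 3 + 5 = 26 bits.

Unary([7, 9, 2, 4]) = 11111110111111111011011110 (26 bits)


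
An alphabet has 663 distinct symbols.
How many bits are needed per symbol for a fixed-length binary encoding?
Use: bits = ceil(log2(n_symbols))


log2(663) = 9.3729
Bracket: 2^9 = 512 < 663 <= 2^10 = 1024
So ceil(log2(663)) = 10

bits = ceil(log2(663)) = ceil(9.3729) = 10 bits


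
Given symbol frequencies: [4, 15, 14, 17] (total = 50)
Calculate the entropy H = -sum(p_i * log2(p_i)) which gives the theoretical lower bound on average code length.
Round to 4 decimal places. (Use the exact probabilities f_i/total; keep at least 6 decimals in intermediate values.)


Per-symbol terms -p_i * log2(p_i) with p_i = f_i/50:
  p = 4/50 = 0.080000: log2(p) = -3.643856, -p*log2(p) = 0.291508
  p = 15/50 = 0.300000: log2(p) = -1.736966, -p*log2(p) = 0.521090
  p = 14/50 = 0.280000: log2(p) = -1.836501, -p*log2(p) = 0.514220
  p = 17/50 = 0.340000: log2(p) = -1.556393, -p*log2(p) = 0.529174
H = 0.291508 + 0.521090 + 0.514220 + 0.529174 = 1.855992

H = 1.856 bits/symbol


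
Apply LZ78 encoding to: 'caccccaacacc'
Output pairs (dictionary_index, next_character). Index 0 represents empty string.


LZ78 encoding steps:
Dictionary: {0: ''}
Step 1: w='' (idx 0), next='c' -> output (0, 'c'), add 'c' as idx 1
Step 2: w='' (idx 0), next='a' -> output (0, 'a'), add 'a' as idx 2
Step 3: w='c' (idx 1), next='c' -> output (1, 'c'), add 'cc' as idx 3
Step 4: w='cc' (idx 3), next='a' -> output (3, 'a'), add 'cca' as idx 4
Step 5: w='a' (idx 2), next='c' -> output (2, 'c'), add 'ac' as idx 5
Step 6: w='ac' (idx 5), next='c' -> output (5, 'c'), add 'acc' as idx 6


Encoded: [(0, 'c'), (0, 'a'), (1, 'c'), (3, 'a'), (2, 'c'), (5, 'c')]


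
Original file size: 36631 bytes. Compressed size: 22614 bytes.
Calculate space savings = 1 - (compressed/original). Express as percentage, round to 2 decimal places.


ratio = compressed/original = 22614/36631 = 0.617346
savings = 1 - ratio = 1 - 0.617346 = 0.382654
as a percentage: 0.382654 * 100 = 38.27%

Space savings = 1 - 22614/36631 = 38.27%


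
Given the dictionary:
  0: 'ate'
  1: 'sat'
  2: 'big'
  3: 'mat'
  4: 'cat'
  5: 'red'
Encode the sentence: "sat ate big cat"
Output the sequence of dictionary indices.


Look up each word in the dictionary:
  'sat' -> 1
  'ate' -> 0
  'big' -> 2
  'cat' -> 4

Encoded: [1, 0, 2, 4]


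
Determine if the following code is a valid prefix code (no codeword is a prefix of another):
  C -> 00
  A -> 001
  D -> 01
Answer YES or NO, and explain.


Checking each pair (does one codeword prefix another?):
  C='00' vs A='001': prefix -- VIOLATION

NO -- this is NOT a valid prefix code. C (00) is a prefix of A (001).


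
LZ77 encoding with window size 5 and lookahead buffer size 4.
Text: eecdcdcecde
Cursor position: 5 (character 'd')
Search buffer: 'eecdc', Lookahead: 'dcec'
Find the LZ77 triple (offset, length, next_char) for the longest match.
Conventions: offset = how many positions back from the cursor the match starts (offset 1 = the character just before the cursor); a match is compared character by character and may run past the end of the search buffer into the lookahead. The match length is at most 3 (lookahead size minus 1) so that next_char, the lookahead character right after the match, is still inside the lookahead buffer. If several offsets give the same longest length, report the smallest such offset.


Try each offset into the search buffer:
  offset=1 (pos 4, char 'c'): match length 0
  offset=2 (pos 3, char 'd'): match length 2
  offset=3 (pos 2, char 'c'): match length 0
  offset=4 (pos 1, char 'e'): match length 0
  offset=5 (pos 0, char 'e'): match length 0
Longest match has length 2 at offset 2.
next_char = character at position 5 + 2 = 7 -> 'e'

Best match: offset=2, length=2 (matching 'dc' starting at position 3)
LZ77 triple: (2, 2, 'e')


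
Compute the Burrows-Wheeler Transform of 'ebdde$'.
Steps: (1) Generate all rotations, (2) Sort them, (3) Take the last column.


Rotations (sorted):
  0: $ebdde -> last char: e
  1: bdde$e -> last char: e
  2: dde$eb -> last char: b
  3: de$ebd -> last char: d
  4: e$ebdd -> last char: d
  5: ebdde$ -> last char: $


BWT = eebdd$


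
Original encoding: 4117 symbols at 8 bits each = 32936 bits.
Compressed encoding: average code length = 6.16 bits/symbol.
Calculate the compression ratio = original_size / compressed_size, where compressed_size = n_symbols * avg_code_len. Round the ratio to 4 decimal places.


original_size = n_symbols * orig_bits = 4117 * 8 = 32936 bits
compressed_size = n_symbols * avg_code_len = 4117 * 6.16 = 25360.72 bits
ratio = original_size / compressed_size = 32936 / 25360.72 = 1.2987

Compression ratio = 1.2987


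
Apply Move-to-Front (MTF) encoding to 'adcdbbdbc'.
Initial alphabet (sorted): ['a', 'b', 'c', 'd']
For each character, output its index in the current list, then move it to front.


MTF encoding:
'a': index 0 in ['a', 'b', 'c', 'd'] -> ['a', 'b', 'c', 'd']
'd': index 3 in ['a', 'b', 'c', 'd'] -> ['d', 'a', 'b', 'c']
'c': index 3 in ['d', 'a', 'b', 'c'] -> ['c', 'd', 'a', 'b']
'd': index 1 in ['c', 'd', 'a', 'b'] -> ['d', 'c', 'a', 'b']
'b': index 3 in ['d', 'c', 'a', 'b'] -> ['b', 'd', 'c', 'a']
'b': index 0 in ['b', 'd', 'c', 'a'] -> ['b', 'd', 'c', 'a']
'd': index 1 in ['b', 'd', 'c', 'a'] -> ['d', 'b', 'c', 'a']
'b': index 1 in ['d', 'b', 'c', 'a'] -> ['b', 'd', 'c', 'a']
'c': index 2 in ['b', 'd', 'c', 'a'] -> ['c', 'b', 'd', 'a']


Output: [0, 3, 3, 1, 3, 0, 1, 1, 2]


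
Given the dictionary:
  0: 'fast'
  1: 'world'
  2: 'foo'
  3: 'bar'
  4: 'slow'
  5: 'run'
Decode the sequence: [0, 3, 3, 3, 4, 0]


Look up each index in the dictionary:
  0 -> 'fast'
  3 -> 'bar'
  3 -> 'bar'
  3 -> 'bar'
  4 -> 'slow'
  0 -> 'fast'

Decoded: "fast bar bar bar slow fast"


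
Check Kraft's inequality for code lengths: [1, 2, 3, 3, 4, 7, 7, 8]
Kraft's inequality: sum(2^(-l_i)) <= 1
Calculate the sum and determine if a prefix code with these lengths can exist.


Sum = 2^(-1) + 2^(-2) + 2^(-3) + 2^(-3) + 2^(-4) + 2^(-7) + 2^(-7) + 2^(-8)
    = 0.5 + 0.25 + 0.125 + 0.125 + 0.0625 + 0.0078125 + 0.0078125 + 0.00390625
    = 277/256 = 1.08203125
Since 1.08203125 > 1, Kraft's inequality is NOT satisfied.
A prefix code with these lengths CANNOT exist.

Kraft sum = 1.08203125. Not satisfied.


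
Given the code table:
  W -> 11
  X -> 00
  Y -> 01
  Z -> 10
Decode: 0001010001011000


Decoding:
00 -> X
01 -> Y
01 -> Y
00 -> X
01 -> Y
01 -> Y
10 -> Z
00 -> X


Result: XYYXYYZX


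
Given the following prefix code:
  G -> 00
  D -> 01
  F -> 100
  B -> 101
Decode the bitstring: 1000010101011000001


Decoding step by step:
Bits 100 -> F
Bits 00 -> G
Bits 101 -> B
Bits 01 -> D
Bits 01 -> D
Bits 100 -> F
Bits 00 -> G
Bits 01 -> D


Decoded message: FGBDDFGD


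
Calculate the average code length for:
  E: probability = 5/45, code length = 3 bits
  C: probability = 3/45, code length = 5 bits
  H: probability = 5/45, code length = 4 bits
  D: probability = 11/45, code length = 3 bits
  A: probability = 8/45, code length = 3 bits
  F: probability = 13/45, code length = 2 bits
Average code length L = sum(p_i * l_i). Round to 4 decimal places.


Weighted contributions p_i * l_i:
  E: (5/45) * 3 = 15/45
  C: (3/45) * 5 = 15/45
  H: (5/45) * 4 = 20/45
  D: (11/45) * 3 = 33/45
  A: (8/45) * 3 = 24/45
  F: (13/45) * 2 = 26/45
Sum = (15 + 15 + 20 + 33 + 24 + 26)/45 = 133/45

L = 133/45 = 2.9556 bits/symbol


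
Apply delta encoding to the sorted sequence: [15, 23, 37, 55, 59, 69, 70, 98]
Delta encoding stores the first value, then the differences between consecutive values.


First value: 15
Deltas:
  23 - 15 = 8
  37 - 23 = 14
  55 - 37 = 18
  59 - 55 = 4
  69 - 59 = 10
  70 - 69 = 1
  98 - 70 = 28


Delta encoded: [15, 8, 14, 18, 4, 10, 1, 28]


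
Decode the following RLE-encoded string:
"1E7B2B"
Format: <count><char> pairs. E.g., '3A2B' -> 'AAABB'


Expanding each <count><char> pair:
  1E -> 'E'
  7B -> 'BBBBBBB'
  2B -> 'BB'

Decoded = EBBBBBBBBB


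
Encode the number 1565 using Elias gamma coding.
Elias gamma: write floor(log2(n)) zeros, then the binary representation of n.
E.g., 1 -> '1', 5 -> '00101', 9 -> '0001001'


num_bits = floor(log2(1565)) + 1 = 11
leading_zeros = num_bits - 1 = 10
binary(1565) = 11000011101

Elias gamma(1565) = '0000000000' + '11000011101' = 000000000011000011101 (21 bits)


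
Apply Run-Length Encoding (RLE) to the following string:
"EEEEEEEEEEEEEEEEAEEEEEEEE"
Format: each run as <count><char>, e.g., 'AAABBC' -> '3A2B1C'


Scanning runs left to right:
  i=0: run of 'E' x 16 -> '16E'
  i=16: run of 'A' x 1 -> '1A'
  i=17: run of 'E' x 8 -> '8E'

RLE = 16E1A8E


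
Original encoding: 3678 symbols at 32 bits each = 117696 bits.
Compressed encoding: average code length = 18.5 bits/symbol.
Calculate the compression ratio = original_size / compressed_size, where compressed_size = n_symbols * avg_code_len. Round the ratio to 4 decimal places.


original_size = n_symbols * orig_bits = 3678 * 32 = 117696 bits
compressed_size = n_symbols * avg_code_len = 3678 * 18.5 = 68043.0 bits
ratio = original_size / compressed_size = 117696 / 68043.0 = 1.7297

Compression ratio = 1.7297


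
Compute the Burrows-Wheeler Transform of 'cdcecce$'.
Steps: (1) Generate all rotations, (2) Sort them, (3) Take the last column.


Rotations (sorted):
  0: $cdcecce -> last char: e
  1: cce$cdce -> last char: e
  2: cdcecce$ -> last char: $
  3: ce$cdcec -> last char: c
  4: cecce$cd -> last char: d
  5: dcecce$c -> last char: c
  6: e$cdcecc -> last char: c
  7: ecce$cdc -> last char: c


BWT = ee$cdccc


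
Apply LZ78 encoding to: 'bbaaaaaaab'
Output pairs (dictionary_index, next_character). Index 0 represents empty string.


LZ78 encoding steps:
Dictionary: {0: ''}
Step 1: w='' (idx 0), next='b' -> output (0, 'b'), add 'b' as idx 1
Step 2: w='b' (idx 1), next='a' -> output (1, 'a'), add 'ba' as idx 2
Step 3: w='' (idx 0), next='a' -> output (0, 'a'), add 'a' as idx 3
Step 4: w='a' (idx 3), next='a' -> output (3, 'a'), add 'aa' as idx 4
Step 5: w='aa' (idx 4), next='a' -> output (4, 'a'), add 'aaa' as idx 5
Step 6: w='b' (idx 1), end of input -> output (1, '')


Encoded: [(0, 'b'), (1, 'a'), (0, 'a'), (3, 'a'), (4, 'a'), (1, '')]


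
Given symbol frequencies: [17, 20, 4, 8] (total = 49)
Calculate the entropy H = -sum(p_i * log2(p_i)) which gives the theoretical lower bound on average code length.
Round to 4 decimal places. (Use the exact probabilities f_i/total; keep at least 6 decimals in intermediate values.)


Per-symbol terms -p_i * log2(p_i) with p_i = f_i/49:
  p = 17/49 = 0.346939: log2(p) = -1.527247, -p*log2(p) = 0.529861
  p = 20/49 = 0.408163: log2(p) = -1.292782, -p*log2(p) = 0.527666
  p = 4/49 = 0.081633: log2(p) = -3.614710, -p*log2(p) = 0.295078
  p = 8/49 = 0.163265: log2(p) = -2.614710, -p*log2(p) = 0.426891
H = 0.529861 + 0.527666 + 0.295078 + 0.426891 = 1.779496

H = 1.7795 bits/symbol


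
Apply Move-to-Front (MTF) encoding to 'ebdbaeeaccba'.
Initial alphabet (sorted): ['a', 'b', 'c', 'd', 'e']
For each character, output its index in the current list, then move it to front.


MTF encoding:
'e': index 4 in ['a', 'b', 'c', 'd', 'e'] -> ['e', 'a', 'b', 'c', 'd']
'b': index 2 in ['e', 'a', 'b', 'c', 'd'] -> ['b', 'e', 'a', 'c', 'd']
'd': index 4 in ['b', 'e', 'a', 'c', 'd'] -> ['d', 'b', 'e', 'a', 'c']
'b': index 1 in ['d', 'b', 'e', 'a', 'c'] -> ['b', 'd', 'e', 'a', 'c']
'a': index 3 in ['b', 'd', 'e', 'a', 'c'] -> ['a', 'b', 'd', 'e', 'c']
'e': index 3 in ['a', 'b', 'd', 'e', 'c'] -> ['e', 'a', 'b', 'd', 'c']
'e': index 0 in ['e', 'a', 'b', 'd', 'c'] -> ['e', 'a', 'b', 'd', 'c']
'a': index 1 in ['e', 'a', 'b', 'd', 'c'] -> ['a', 'e', 'b', 'd', 'c']
'c': index 4 in ['a', 'e', 'b', 'd', 'c'] -> ['c', 'a', 'e', 'b', 'd']
'c': index 0 in ['c', 'a', 'e', 'b', 'd'] -> ['c', 'a', 'e', 'b', 'd']
'b': index 3 in ['c', 'a', 'e', 'b', 'd'] -> ['b', 'c', 'a', 'e', 'd']
'a': index 2 in ['b', 'c', 'a', 'e', 'd'] -> ['a', 'b', 'c', 'e', 'd']


Output: [4, 2, 4, 1, 3, 3, 0, 1, 4, 0, 3, 2]


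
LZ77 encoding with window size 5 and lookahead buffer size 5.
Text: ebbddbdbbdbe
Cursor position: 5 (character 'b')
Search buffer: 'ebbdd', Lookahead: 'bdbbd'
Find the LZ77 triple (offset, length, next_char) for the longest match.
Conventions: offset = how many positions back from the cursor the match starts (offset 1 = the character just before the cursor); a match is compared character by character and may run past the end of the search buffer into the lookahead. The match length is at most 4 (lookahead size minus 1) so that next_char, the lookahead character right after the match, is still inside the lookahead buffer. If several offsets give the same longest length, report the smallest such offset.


Try each offset into the search buffer:
  offset=1 (pos 4, char 'd'): match length 0
  offset=2 (pos 3, char 'd'): match length 0
  offset=3 (pos 2, char 'b'): match length 2
  offset=4 (pos 1, char 'b'): match length 1
  offset=5 (pos 0, char 'e'): match length 0
Longest match has length 2 at offset 3.
next_char = character at position 5 + 2 = 7 -> 'b'

Best match: offset=3, length=2 (matching 'bd' starting at position 2)
LZ77 triple: (3, 2, 'b')


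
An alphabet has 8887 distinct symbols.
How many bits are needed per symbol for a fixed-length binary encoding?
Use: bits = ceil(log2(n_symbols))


log2(8887) = 13.1175
Bracket: 2^13 = 8192 < 8887 <= 2^14 = 16384
So ceil(log2(8887)) = 14

bits = ceil(log2(8887)) = ceil(13.1175) = 14 bits


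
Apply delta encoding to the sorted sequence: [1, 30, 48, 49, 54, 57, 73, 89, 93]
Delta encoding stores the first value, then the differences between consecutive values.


First value: 1
Deltas:
  30 - 1 = 29
  48 - 30 = 18
  49 - 48 = 1
  54 - 49 = 5
  57 - 54 = 3
  73 - 57 = 16
  89 - 73 = 16
  93 - 89 = 4


Delta encoded: [1, 29, 18, 1, 5, 3, 16, 16, 4]


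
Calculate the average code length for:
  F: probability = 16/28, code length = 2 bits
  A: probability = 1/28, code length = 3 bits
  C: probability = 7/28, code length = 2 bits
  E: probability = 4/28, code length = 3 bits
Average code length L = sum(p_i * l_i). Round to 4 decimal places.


Weighted contributions p_i * l_i:
  F: (16/28) * 2 = 32/28
  A: (1/28) * 3 = 3/28
  C: (7/28) * 2 = 14/28
  E: (4/28) * 3 = 12/28
Sum = (32 + 3 + 14 + 12)/28 = 61/28

L = 61/28 = 2.1786 bits/symbol


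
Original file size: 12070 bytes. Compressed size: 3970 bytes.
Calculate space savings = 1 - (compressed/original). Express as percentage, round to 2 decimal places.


ratio = compressed/original = 3970/12070 = 0.328915
savings = 1 - ratio = 1 - 0.328915 = 0.671085
as a percentage: 0.671085 * 100 = 67.11%

Space savings = 1 - 3970/12070 = 67.11%


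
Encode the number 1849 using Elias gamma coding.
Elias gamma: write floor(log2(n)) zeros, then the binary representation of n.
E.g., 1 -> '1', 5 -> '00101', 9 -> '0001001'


num_bits = floor(log2(1849)) + 1 = 11
leading_zeros = num_bits - 1 = 10
binary(1849) = 11100111001

Elias gamma(1849) = '0000000000' + '11100111001' = 000000000011100111001 (21 bits)


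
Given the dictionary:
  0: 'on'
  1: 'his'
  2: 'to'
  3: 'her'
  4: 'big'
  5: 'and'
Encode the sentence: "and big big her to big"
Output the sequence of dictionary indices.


Look up each word in the dictionary:
  'and' -> 5
  'big' -> 4
  'big' -> 4
  'her' -> 3
  'to' -> 2
  'big' -> 4

Encoded: [5, 4, 4, 3, 2, 4]


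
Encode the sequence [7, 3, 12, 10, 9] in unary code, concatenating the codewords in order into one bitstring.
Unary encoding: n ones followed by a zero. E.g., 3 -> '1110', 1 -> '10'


Encode each number as n ones followed by a terminating 0:
  7 -> 11111110 (8 bits)
  3 -> 1110 (4 bits)
  12 -> 1111111111110 (13 bits)
  10 -> 11111111110 (11 bits)
  9 -> 1111111110 (10 bits)
Total length = 8 + 4 + 13 + 11 + 10 = 46 bits.

Unary([7, 3, 12, 10, 9]) = 1111111011101111111111110111111111101111111110 (46 bits)


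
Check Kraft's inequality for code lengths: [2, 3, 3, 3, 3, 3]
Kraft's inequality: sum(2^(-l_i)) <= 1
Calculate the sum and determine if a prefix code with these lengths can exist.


Sum = 2^(-2) + 2^(-3) + 2^(-3) + 2^(-3) + 2^(-3) + 2^(-3)
    = 0.25 + 0.125 + 0.125 + 0.125 + 0.125 + 0.125
    = 7/8 = 0.875
Since 0.875 <= 1, Kraft's inequality IS satisfied.
A prefix code with these lengths CAN exist.

Kraft sum = 0.875. Satisfied.


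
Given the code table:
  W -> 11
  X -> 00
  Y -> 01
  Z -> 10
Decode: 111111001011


Decoding:
11 -> W
11 -> W
11 -> W
00 -> X
10 -> Z
11 -> W


Result: WWWXZW


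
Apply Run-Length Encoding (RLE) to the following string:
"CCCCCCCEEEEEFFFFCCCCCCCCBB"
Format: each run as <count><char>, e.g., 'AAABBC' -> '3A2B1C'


Scanning runs left to right:
  i=0: run of 'C' x 7 -> '7C'
  i=7: run of 'E' x 5 -> '5E'
  i=12: run of 'F' x 4 -> '4F'
  i=16: run of 'C' x 8 -> '8C'
  i=24: run of 'B' x 2 -> '2B'

RLE = 7C5E4F8C2B


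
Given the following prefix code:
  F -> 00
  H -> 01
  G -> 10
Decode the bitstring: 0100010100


Decoding step by step:
Bits 01 -> H
Bits 00 -> F
Bits 01 -> H
Bits 01 -> H
Bits 00 -> F


Decoded message: HFHHF


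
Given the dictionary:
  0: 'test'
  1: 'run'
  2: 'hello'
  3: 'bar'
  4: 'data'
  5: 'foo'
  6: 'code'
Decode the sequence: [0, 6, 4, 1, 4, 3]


Look up each index in the dictionary:
  0 -> 'test'
  6 -> 'code'
  4 -> 'data'
  1 -> 'run'
  4 -> 'data'
  3 -> 'bar'

Decoded: "test code data run data bar"


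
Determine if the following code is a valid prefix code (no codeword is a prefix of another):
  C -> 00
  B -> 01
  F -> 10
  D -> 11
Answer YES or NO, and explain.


Checking each pair (does one codeword prefix another?):
  C='00' vs B='01': no prefix
  C='00' vs F='10': no prefix
  C='00' vs D='11': no prefix
  B='01' vs C='00': no prefix
  B='01' vs F='10': no prefix
  B='01' vs D='11': no prefix
  F='10' vs C='00': no prefix
  F='10' vs B='01': no prefix
  F='10' vs D='11': no prefix
  D='11' vs C='00': no prefix
  D='11' vs B='01': no prefix
  D='11' vs F='10': no prefix
No violation found over all pairs.

YES -- this is a valid prefix code. No codeword is a prefix of any other codeword.


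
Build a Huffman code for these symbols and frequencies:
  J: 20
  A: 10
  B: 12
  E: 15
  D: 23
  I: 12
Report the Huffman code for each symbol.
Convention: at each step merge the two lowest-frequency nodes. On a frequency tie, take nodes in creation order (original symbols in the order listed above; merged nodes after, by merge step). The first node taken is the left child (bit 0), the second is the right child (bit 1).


Huffman tree construction:
Step 1: Merge A(10) + B(12) = 22
Step 2: Merge I(12) + E(15) = 27
Step 3: Merge J(20) + (A+B)(22) = 42
Step 4: Merge D(23) + (I+E)(27) = 50
Step 5: Merge (J+(A+B))(42) + (D+(I+E))(50) = 92
Read each symbol's code off the tree from the root (left child = 0, right child = 1).

Codes:
  J: 00 (length 2)
  A: 010 (length 3)
  B: 011 (length 3)
  E: 111 (length 3)
  D: 10 (length 2)
  I: 110 (length 3)
Average code length: 233/92 = 2.5326 bits/symbol


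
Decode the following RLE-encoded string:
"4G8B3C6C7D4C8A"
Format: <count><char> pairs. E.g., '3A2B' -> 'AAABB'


Expanding each <count><char> pair:
  4G -> 'GGGG'
  8B -> 'BBBBBBBB'
  3C -> 'CCC'
  6C -> 'CCCCCC'
  7D -> 'DDDDDDD'
  4C -> 'CCCC'
  8A -> 'AAAAAAAA'

Decoded = GGGGBBBBBBBBCCCCCCCCCDDDDDDDCCCCAAAAAAAA


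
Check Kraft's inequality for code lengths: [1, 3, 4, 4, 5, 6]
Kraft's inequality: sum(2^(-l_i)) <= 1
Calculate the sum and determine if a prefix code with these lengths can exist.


Sum = 2^(-1) + 2^(-3) + 2^(-4) + 2^(-4) + 2^(-5) + 2^(-6)
    = 0.5 + 0.125 + 0.0625 + 0.0625 + 0.03125 + 0.015625
    = 51/64 = 0.796875
Since 0.796875 <= 1, Kraft's inequality IS satisfied.
A prefix code with these lengths CAN exist.

Kraft sum = 0.796875. Satisfied.


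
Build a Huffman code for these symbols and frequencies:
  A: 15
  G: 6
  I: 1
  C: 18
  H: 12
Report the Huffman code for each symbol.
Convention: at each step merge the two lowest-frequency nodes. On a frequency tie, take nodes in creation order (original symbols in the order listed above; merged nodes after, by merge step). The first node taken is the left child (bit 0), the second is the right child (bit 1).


Huffman tree construction:
Step 1: Merge I(1) + G(6) = 7
Step 2: Merge (I+G)(7) + H(12) = 19
Step 3: Merge A(15) + C(18) = 33
Step 4: Merge ((I+G)+H)(19) + (A+C)(33) = 52
Read each symbol's code off the tree from the root (left child = 0, right child = 1).

Codes:
  A: 10 (length 2)
  G: 001 (length 3)
  I: 000 (length 3)
  C: 11 (length 2)
  H: 01 (length 2)
Average code length: 111/52 = 2.1346 bits/symbol


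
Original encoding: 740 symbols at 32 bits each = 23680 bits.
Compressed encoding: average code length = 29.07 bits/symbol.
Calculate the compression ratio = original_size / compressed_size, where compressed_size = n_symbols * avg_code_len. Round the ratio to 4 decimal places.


original_size = n_symbols * orig_bits = 740 * 32 = 23680 bits
compressed_size = n_symbols * avg_code_len = 740 * 29.07 = 21511.8 bits
ratio = original_size / compressed_size = 23680 / 21511.8 = 1.1008

Compression ratio = 1.1008


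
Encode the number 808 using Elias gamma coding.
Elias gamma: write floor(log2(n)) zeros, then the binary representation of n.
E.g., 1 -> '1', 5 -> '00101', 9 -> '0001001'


num_bits = floor(log2(808)) + 1 = 10
leading_zeros = num_bits - 1 = 9
binary(808) = 1100101000

Elias gamma(808) = '000000000' + '1100101000' = 0000000001100101000 (19 bits)


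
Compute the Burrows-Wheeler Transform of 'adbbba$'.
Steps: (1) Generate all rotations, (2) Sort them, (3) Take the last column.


Rotations (sorted):
  0: $adbbba -> last char: a
  1: a$adbbb -> last char: b
  2: adbbba$ -> last char: $
  3: ba$adbb -> last char: b
  4: bba$adb -> last char: b
  5: bbba$ad -> last char: d
  6: dbbba$a -> last char: a


BWT = ab$bbda


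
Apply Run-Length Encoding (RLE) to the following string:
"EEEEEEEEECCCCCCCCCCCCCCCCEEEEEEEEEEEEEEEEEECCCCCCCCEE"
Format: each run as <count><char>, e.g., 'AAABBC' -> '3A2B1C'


Scanning runs left to right:
  i=0: run of 'E' x 9 -> '9E'
  i=9: run of 'C' x 16 -> '16C'
  i=25: run of 'E' x 18 -> '18E'
  i=43: run of 'C' x 8 -> '8C'
  i=51: run of 'E' x 2 -> '2E'

RLE = 9E16C18E8C2E


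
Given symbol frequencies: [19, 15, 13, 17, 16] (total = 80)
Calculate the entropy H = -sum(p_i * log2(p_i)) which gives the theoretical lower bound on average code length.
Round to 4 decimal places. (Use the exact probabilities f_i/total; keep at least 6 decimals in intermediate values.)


Per-symbol terms -p_i * log2(p_i) with p_i = f_i/80:
  p = 19/80 = 0.237500: log2(p) = -2.074001, -p*log2(p) = 0.492575
  p = 15/80 = 0.187500: log2(p) = -2.415037, -p*log2(p) = 0.452820
  p = 13/80 = 0.162500: log2(p) = -2.621488, -p*log2(p) = 0.425992
  p = 17/80 = 0.212500: log2(p) = -2.234465, -p*log2(p) = 0.474824
  p = 16/80 = 0.200000: log2(p) = -2.321928, -p*log2(p) = 0.464386
H = 0.492575 + 0.452820 + 0.425992 + 0.474824 + 0.464386 = 2.310597

H = 2.3106 bits/symbol


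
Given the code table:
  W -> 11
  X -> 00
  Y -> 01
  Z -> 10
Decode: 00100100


Decoding:
00 -> X
10 -> Z
01 -> Y
00 -> X


Result: XZYX


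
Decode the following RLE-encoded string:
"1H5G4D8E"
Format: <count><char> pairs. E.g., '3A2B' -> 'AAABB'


Expanding each <count><char> pair:
  1H -> 'H'
  5G -> 'GGGGG'
  4D -> 'DDDD'
  8E -> 'EEEEEEEE'

Decoded = HGGGGGDDDDEEEEEEEE


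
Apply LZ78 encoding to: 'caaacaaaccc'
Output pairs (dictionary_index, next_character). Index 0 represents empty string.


LZ78 encoding steps:
Dictionary: {0: ''}
Step 1: w='' (idx 0), next='c' -> output (0, 'c'), add 'c' as idx 1
Step 2: w='' (idx 0), next='a' -> output (0, 'a'), add 'a' as idx 2
Step 3: w='a' (idx 2), next='a' -> output (2, 'a'), add 'aa' as idx 3
Step 4: w='c' (idx 1), next='a' -> output (1, 'a'), add 'ca' as idx 4
Step 5: w='aa' (idx 3), next='c' -> output (3, 'c'), add 'aac' as idx 5
Step 6: w='c' (idx 1), next='c' -> output (1, 'c'), add 'cc' as idx 6


Encoded: [(0, 'c'), (0, 'a'), (2, 'a'), (1, 'a'), (3, 'c'), (1, 'c')]


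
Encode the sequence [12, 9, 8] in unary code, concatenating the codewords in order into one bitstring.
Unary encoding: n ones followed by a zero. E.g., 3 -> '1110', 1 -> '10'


Encode each number as n ones followed by a terminating 0:
  12 -> 1111111111110 (13 bits)
  9 -> 1111111110 (10 bits)
  8 -> 111111110 (9 bits)
Total length = 13 + 10 + 9 = 32 bits.

Unary([12, 9, 8]) = 11111111111101111111110111111110 (32 bits)


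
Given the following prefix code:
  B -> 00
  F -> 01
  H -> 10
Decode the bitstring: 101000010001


Decoding step by step:
Bits 10 -> H
Bits 10 -> H
Bits 00 -> B
Bits 01 -> F
Bits 00 -> B
Bits 01 -> F


Decoded message: HHBFBF


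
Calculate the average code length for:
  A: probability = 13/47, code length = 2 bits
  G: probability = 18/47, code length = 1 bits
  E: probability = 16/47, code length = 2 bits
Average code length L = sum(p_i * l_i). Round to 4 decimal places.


Weighted contributions p_i * l_i:
  A: (13/47) * 2 = 26/47
  G: (18/47) * 1 = 18/47
  E: (16/47) * 2 = 32/47
Sum = (26 + 18 + 32)/47 = 76/47

L = 76/47 = 1.6170 bits/symbol


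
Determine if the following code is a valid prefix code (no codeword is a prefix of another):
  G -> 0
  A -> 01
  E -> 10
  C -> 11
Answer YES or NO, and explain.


Checking each pair (does one codeword prefix another?):
  G='0' vs A='01': prefix -- VIOLATION

NO -- this is NOT a valid prefix code. G (0) is a prefix of A (01).


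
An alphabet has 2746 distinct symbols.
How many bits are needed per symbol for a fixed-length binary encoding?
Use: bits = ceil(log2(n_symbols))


log2(2746) = 11.4231
Bracket: 2^11 = 2048 < 2746 <= 2^12 = 4096
So ceil(log2(2746)) = 12

bits = ceil(log2(2746)) = ceil(11.4231) = 12 bits


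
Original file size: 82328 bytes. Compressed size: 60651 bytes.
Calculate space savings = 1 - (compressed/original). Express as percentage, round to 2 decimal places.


ratio = compressed/original = 60651/82328 = 0.7367
savings = 1 - ratio = 1 - 0.7367 = 0.2633
as a percentage: 0.2633 * 100 = 26.33%

Space savings = 1 - 60651/82328 = 26.33%


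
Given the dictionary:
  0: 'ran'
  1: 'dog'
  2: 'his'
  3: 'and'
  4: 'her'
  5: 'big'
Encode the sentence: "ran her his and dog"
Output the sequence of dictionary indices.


Look up each word in the dictionary:
  'ran' -> 0
  'her' -> 4
  'his' -> 2
  'and' -> 3
  'dog' -> 1

Encoded: [0, 4, 2, 3, 1]


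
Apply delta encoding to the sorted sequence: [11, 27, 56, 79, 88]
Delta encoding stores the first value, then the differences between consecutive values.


First value: 11
Deltas:
  27 - 11 = 16
  56 - 27 = 29
  79 - 56 = 23
  88 - 79 = 9


Delta encoded: [11, 16, 29, 23, 9]


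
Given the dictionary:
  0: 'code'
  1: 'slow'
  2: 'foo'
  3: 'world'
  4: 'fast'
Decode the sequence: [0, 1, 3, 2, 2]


Look up each index in the dictionary:
  0 -> 'code'
  1 -> 'slow'
  3 -> 'world'
  2 -> 'foo'
  2 -> 'foo'

Decoded: "code slow world foo foo"


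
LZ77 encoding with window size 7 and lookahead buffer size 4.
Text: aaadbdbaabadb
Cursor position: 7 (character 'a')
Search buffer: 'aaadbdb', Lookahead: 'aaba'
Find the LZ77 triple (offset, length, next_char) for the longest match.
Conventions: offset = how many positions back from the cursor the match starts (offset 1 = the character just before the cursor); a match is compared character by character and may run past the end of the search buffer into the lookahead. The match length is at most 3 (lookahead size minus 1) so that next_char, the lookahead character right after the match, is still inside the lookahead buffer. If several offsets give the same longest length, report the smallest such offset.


Try each offset into the search buffer:
  offset=1 (pos 6, char 'b'): match length 0
  offset=2 (pos 5, char 'd'): match length 0
  offset=3 (pos 4, char 'b'): match length 0
  offset=4 (pos 3, char 'd'): match length 0
  offset=5 (pos 2, char 'a'): match length 1
  offset=6 (pos 1, char 'a'): match length 2
  offset=7 (pos 0, char 'a'): match length 2
Longest match has length 2, found at offsets 6, 7; take the smallest, offset 6.
next_char = character at position 7 + 2 = 9 -> 'b'

Best match: offset=6, length=2 (matching 'aa' starting at position 1)
LZ77 triple: (6, 2, 'b')


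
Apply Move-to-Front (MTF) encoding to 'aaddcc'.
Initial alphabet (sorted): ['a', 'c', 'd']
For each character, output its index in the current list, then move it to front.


MTF encoding:
'a': index 0 in ['a', 'c', 'd'] -> ['a', 'c', 'd']
'a': index 0 in ['a', 'c', 'd'] -> ['a', 'c', 'd']
'd': index 2 in ['a', 'c', 'd'] -> ['d', 'a', 'c']
'd': index 0 in ['d', 'a', 'c'] -> ['d', 'a', 'c']
'c': index 2 in ['d', 'a', 'c'] -> ['c', 'd', 'a']
'c': index 0 in ['c', 'd', 'a'] -> ['c', 'd', 'a']


Output: [0, 0, 2, 0, 2, 0]


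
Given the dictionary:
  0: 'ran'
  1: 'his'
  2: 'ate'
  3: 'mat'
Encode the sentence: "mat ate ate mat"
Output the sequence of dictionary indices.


Look up each word in the dictionary:
  'mat' -> 3
  'ate' -> 2
  'ate' -> 2
  'mat' -> 3

Encoded: [3, 2, 2, 3]


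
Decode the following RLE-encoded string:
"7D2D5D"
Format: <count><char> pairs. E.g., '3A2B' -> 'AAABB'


Expanding each <count><char> pair:
  7D -> 'DDDDDDD'
  2D -> 'DD'
  5D -> 'DDDDD'

Decoded = DDDDDDDDDDDDDD


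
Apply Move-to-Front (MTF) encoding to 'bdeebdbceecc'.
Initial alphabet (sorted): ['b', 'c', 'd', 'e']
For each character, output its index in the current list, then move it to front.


MTF encoding:
'b': index 0 in ['b', 'c', 'd', 'e'] -> ['b', 'c', 'd', 'e']
'd': index 2 in ['b', 'c', 'd', 'e'] -> ['d', 'b', 'c', 'e']
'e': index 3 in ['d', 'b', 'c', 'e'] -> ['e', 'd', 'b', 'c']
'e': index 0 in ['e', 'd', 'b', 'c'] -> ['e', 'd', 'b', 'c']
'b': index 2 in ['e', 'd', 'b', 'c'] -> ['b', 'e', 'd', 'c']
'd': index 2 in ['b', 'e', 'd', 'c'] -> ['d', 'b', 'e', 'c']
'b': index 1 in ['d', 'b', 'e', 'c'] -> ['b', 'd', 'e', 'c']
'c': index 3 in ['b', 'd', 'e', 'c'] -> ['c', 'b', 'd', 'e']
'e': index 3 in ['c', 'b', 'd', 'e'] -> ['e', 'c', 'b', 'd']
'e': index 0 in ['e', 'c', 'b', 'd'] -> ['e', 'c', 'b', 'd']
'c': index 1 in ['e', 'c', 'b', 'd'] -> ['c', 'e', 'b', 'd']
'c': index 0 in ['c', 'e', 'b', 'd'] -> ['c', 'e', 'b', 'd']


Output: [0, 2, 3, 0, 2, 2, 1, 3, 3, 0, 1, 0]


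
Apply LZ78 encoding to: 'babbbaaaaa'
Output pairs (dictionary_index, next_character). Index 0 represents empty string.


LZ78 encoding steps:
Dictionary: {0: ''}
Step 1: w='' (idx 0), next='b' -> output (0, 'b'), add 'b' as idx 1
Step 2: w='' (idx 0), next='a' -> output (0, 'a'), add 'a' as idx 2
Step 3: w='b' (idx 1), next='b' -> output (1, 'b'), add 'bb' as idx 3
Step 4: w='b' (idx 1), next='a' -> output (1, 'a'), add 'ba' as idx 4
Step 5: w='a' (idx 2), next='a' -> output (2, 'a'), add 'aa' as idx 5
Step 6: w='aa' (idx 5), end of input -> output (5, '')


Encoded: [(0, 'b'), (0, 'a'), (1, 'b'), (1, 'a'), (2, 'a'), (5, '')]


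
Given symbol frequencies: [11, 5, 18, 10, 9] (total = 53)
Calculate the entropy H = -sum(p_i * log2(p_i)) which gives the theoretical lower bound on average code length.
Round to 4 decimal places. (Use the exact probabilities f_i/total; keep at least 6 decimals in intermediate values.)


Per-symbol terms -p_i * log2(p_i) with p_i = f_i/53:
  p = 11/53 = 0.207547: log2(p) = -2.268489, -p*log2(p) = 0.470818
  p = 5/53 = 0.094340: log2(p) = -3.405992, -p*log2(p) = 0.321320
  p = 18/53 = 0.339623: log2(p) = -1.557995, -p*log2(p) = 0.529131
  p = 10/53 = 0.188679: log2(p) = -2.405992, -p*log2(p) = 0.453961
  p = 9/53 = 0.169811: log2(p) = -2.557995, -p*log2(p) = 0.434377
H = 0.470818 + 0.321320 + 0.529131 + 0.453961 + 0.434377 = 2.209607

H = 2.2096 bits/symbol


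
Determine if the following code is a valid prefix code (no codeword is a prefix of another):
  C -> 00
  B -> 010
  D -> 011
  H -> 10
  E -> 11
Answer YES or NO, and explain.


Checking each pair (does one codeword prefix another?):
  C='00' vs B='010': no prefix
  C='00' vs D='011': no prefix
  C='00' vs H='10': no prefix
  C='00' vs E='11': no prefix
  B='010' vs C='00': no prefix
  B='010' vs D='011': no prefix
  B='010' vs H='10': no prefix
  B='010' vs E='11': no prefix
  D='011' vs C='00': no prefix
  D='011' vs B='010': no prefix
  D='011' vs H='10': no prefix
  D='011' vs E='11': no prefix
  H='10' vs C='00': no prefix
  H='10' vs B='010': no prefix
  H='10' vs D='011': no prefix
  H='10' vs E='11': no prefix
  E='11' vs C='00': no prefix
  E='11' vs B='010': no prefix
  E='11' vs D='011': no prefix
  E='11' vs H='10': no prefix
No violation found over all pairs.

YES -- this is a valid prefix code. No codeword is a prefix of any other codeword.


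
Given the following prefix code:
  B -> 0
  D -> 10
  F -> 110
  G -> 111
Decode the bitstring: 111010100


Decoding step by step:
Bits 111 -> G
Bits 0 -> B
Bits 10 -> D
Bits 10 -> D
Bits 0 -> B


Decoded message: GBDDB


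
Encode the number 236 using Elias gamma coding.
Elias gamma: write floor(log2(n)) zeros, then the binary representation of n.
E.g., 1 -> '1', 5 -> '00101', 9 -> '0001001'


num_bits = floor(log2(236)) + 1 = 8
leading_zeros = num_bits - 1 = 7
binary(236) = 11101100

Elias gamma(236) = '0000000' + '11101100' = 000000011101100 (15 bits)


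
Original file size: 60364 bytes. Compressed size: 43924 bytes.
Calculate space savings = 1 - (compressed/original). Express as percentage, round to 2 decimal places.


ratio = compressed/original = 43924/60364 = 0.727652
savings = 1 - ratio = 1 - 0.727652 = 0.272348
as a percentage: 0.272348 * 100 = 27.23%

Space savings = 1 - 43924/60364 = 27.23%


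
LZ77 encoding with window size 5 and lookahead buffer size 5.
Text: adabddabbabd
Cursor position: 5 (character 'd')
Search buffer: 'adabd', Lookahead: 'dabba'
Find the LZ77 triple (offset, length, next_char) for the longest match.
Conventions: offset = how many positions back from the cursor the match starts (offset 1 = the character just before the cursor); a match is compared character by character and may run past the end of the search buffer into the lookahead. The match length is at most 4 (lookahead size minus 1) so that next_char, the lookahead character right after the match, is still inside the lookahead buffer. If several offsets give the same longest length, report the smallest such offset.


Try each offset into the search buffer:
  offset=1 (pos 4, char 'd'): match length 1
  offset=2 (pos 3, char 'b'): match length 0
  offset=3 (pos 2, char 'a'): match length 0
  offset=4 (pos 1, char 'd'): match length 3
  offset=5 (pos 0, char 'a'): match length 0
Longest match has length 3 at offset 4.
next_char = character at position 5 + 3 = 8 -> 'b'

Best match: offset=4, length=3 (matching 'dab' starting at position 1)
LZ77 triple: (4, 3, 'b')


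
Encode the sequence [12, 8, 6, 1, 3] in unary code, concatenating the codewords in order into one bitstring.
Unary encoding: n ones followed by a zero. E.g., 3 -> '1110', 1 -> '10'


Encode each number as n ones followed by a terminating 0:
  12 -> 1111111111110 (13 bits)
  8 -> 111111110 (9 bits)
  6 -> 1111110 (7 bits)
  1 -> 10 (2 bits)
  3 -> 1110 (4 bits)
Total length = 13 + 9 + 7 + 2 + 4 = 35 bits.

Unary([12, 8, 6, 1, 3]) = 11111111111101111111101111110101110 (35 bits)


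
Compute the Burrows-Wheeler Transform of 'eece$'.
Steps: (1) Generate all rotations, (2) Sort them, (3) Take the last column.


Rotations (sorted):
  0: $eece -> last char: e
  1: ce$ee -> last char: e
  2: e$eec -> last char: c
  3: ece$e -> last char: e
  4: eece$ -> last char: $


BWT = eece$


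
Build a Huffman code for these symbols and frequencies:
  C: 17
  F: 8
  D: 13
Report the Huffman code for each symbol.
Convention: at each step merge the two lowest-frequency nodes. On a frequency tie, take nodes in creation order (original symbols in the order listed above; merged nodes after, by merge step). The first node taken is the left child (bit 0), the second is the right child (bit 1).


Huffman tree construction:
Step 1: Merge F(8) + D(13) = 21
Step 2: Merge C(17) + (F+D)(21) = 38
Read each symbol's code off the tree from the root (left child = 0, right child = 1).

Codes:
  C: 0 (length 1)
  F: 10 (length 2)
  D: 11 (length 2)
Average code length: 59/38 = 1.5526 bits/symbol


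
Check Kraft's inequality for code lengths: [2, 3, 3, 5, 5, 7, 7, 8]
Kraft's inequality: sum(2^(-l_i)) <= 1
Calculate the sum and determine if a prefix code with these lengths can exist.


Sum = 2^(-2) + 2^(-3) + 2^(-3) + 2^(-5) + 2^(-5) + 2^(-7) + 2^(-7) + 2^(-8)
    = 0.25 + 0.125 + 0.125 + 0.03125 + 0.03125 + 0.0078125 + 0.0078125 + 0.00390625
    = 149/256 = 0.58203125
Since 0.58203125 <= 1, Kraft's inequality IS satisfied.
A prefix code with these lengths CAN exist.

Kraft sum = 0.58203125. Satisfied.


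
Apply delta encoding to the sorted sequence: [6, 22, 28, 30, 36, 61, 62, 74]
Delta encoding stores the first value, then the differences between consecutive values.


First value: 6
Deltas:
  22 - 6 = 16
  28 - 22 = 6
  30 - 28 = 2
  36 - 30 = 6
  61 - 36 = 25
  62 - 61 = 1
  74 - 62 = 12


Delta encoded: [6, 16, 6, 2, 6, 25, 1, 12]


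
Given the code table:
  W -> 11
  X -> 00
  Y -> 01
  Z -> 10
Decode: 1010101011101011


Decoding:
10 -> Z
10 -> Z
10 -> Z
10 -> Z
11 -> W
10 -> Z
10 -> Z
11 -> W


Result: ZZZZWZZW


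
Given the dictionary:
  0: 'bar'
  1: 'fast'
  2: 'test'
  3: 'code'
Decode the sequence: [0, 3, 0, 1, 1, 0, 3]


Look up each index in the dictionary:
  0 -> 'bar'
  3 -> 'code'
  0 -> 'bar'
  1 -> 'fast'
  1 -> 'fast'
  0 -> 'bar'
  3 -> 'code'

Decoded: "bar code bar fast fast bar code"


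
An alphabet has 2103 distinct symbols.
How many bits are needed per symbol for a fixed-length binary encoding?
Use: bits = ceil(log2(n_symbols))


log2(2103) = 11.0382
Bracket: 2^11 = 2048 < 2103 <= 2^12 = 4096
So ceil(log2(2103)) = 12

bits = ceil(log2(2103)) = ceil(11.0382) = 12 bits


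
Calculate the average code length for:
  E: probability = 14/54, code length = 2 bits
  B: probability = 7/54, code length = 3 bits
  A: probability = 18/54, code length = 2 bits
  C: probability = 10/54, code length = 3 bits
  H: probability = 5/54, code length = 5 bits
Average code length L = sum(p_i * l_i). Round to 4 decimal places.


Weighted contributions p_i * l_i:
  E: (14/54) * 2 = 28/54
  B: (7/54) * 3 = 21/54
  A: (18/54) * 2 = 36/54
  C: (10/54) * 3 = 30/54
  H: (5/54) * 5 = 25/54
Sum = (28 + 21 + 36 + 30 + 25)/54 = 140/54

L = 140/54 = 2.5926 bits/symbol


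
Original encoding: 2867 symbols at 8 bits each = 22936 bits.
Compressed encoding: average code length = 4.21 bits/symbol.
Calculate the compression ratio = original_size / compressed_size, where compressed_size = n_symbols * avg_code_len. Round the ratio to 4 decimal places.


original_size = n_symbols * orig_bits = 2867 * 8 = 22936 bits
compressed_size = n_symbols * avg_code_len = 2867 * 4.21 = 12070.07 bits
ratio = original_size / compressed_size = 22936 / 12070.07 = 1.9002

Compression ratio = 1.9002
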